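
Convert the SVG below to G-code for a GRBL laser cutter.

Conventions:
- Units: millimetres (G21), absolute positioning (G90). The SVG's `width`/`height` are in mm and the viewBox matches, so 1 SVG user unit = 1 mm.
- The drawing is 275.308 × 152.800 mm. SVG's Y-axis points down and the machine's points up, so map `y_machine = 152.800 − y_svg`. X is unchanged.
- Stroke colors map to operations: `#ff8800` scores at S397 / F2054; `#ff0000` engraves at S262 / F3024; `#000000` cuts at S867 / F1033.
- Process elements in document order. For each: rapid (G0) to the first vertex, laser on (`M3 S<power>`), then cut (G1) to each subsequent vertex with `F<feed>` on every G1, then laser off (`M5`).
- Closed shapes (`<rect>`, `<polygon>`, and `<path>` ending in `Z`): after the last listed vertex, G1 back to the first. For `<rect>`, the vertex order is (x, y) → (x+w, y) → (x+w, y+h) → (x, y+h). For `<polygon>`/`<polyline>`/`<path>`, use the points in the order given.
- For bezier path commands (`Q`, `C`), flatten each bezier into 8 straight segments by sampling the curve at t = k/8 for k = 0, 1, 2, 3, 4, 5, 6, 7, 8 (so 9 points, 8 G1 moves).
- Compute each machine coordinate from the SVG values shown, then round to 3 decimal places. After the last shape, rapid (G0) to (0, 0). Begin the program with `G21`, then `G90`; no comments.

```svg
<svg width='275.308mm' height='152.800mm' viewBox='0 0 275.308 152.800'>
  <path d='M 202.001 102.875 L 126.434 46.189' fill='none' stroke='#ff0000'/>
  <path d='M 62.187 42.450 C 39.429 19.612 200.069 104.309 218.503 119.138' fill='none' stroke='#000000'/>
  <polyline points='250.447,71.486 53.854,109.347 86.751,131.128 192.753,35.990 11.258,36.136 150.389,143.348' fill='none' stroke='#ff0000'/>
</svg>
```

G21
G90
G0 X202.001 Y49.925
M3 S262
G1 X126.434 Y106.611 F3024
M5
G0 X62.187 Y110.350
M3 S867
G1 X61.614 Y114.220 F1033
G1 X74.418 Y110.088 F1033
G1 X96.785 Y100.032 F1033
G1 X124.898 Y86.131 F1033
G1 X154.942 Y70.465 F1033
G1 X183.101 Y55.112 F1033
G1 X205.560 Y42.151 F1033
G1 X218.503 Y33.662 F1033
M5
G0 X250.447 Y81.314
M3 S262
G1 X53.854 Y43.453 F3024
G1 X86.751 Y21.672 F3024
G1 X192.753 Y116.810 F3024
G1 X11.258 Y116.664 F3024
G1 X150.389 Y9.452 F3024
M5
G0 X0.000 Y0.000

1 u = 1 mm; y_m = 152.800 − y.

[1] `<path>` line segment, #ff0000→engrave S262 F3024: (202.001,49.925) → (126.434,106.611)

[2] `<path>` cubic bezier, #000000→cut S867 F1033: (62.187,110.350) → (61.614,114.220) → (74.418,110.088) → (96.785,100.032) → (124.898,86.131) → (154.942,70.465) → (183.101,55.112) → (205.560,42.151) → (218.503,33.662)

[3] `<polyline>` open polyline, #ff0000→engrave S262 F3024: (250.447,81.314) → (53.854,43.453) → (86.751,21.672) → (192.753,116.810) → (11.258,116.664) → (150.389,9.452)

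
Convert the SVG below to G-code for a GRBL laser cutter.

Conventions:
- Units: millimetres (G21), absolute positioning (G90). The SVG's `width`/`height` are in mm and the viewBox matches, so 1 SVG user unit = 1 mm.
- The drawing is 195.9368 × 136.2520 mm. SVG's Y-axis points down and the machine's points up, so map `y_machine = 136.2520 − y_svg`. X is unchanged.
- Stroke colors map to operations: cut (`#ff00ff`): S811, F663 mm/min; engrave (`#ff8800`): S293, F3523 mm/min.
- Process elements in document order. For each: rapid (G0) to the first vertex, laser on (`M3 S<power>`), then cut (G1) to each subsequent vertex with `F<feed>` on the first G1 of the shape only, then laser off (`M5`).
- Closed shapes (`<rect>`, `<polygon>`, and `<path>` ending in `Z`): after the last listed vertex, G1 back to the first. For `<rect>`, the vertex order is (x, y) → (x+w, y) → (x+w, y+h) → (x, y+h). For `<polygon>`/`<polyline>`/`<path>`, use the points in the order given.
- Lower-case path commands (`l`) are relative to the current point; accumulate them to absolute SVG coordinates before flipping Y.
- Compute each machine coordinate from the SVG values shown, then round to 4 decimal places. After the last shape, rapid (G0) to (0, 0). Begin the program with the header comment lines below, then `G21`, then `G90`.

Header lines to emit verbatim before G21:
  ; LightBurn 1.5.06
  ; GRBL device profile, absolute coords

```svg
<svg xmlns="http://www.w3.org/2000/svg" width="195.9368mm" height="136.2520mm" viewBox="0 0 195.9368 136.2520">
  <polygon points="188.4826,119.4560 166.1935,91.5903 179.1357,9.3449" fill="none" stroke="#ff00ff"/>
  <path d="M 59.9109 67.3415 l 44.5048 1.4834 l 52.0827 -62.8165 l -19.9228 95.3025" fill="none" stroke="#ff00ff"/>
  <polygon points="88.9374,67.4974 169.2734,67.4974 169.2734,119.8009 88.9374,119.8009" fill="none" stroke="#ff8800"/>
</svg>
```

Since the viewBox matches the mm dimensions, user units are millimetres directly. The only transform is the Y-flip y_m = 136.2520 − y_svg.

Shape 1 is a closed polygon drawn with `<polygon>`. Its stroke #ff00ff means cut at S811, F663. After flipping Y the toolpath is (188.4826,16.7960) → (166.1935,44.6617) → (179.1357,126.9071) → (188.4826,16.7960), returning to the start.

Shape 2 is a open polyline drawn with `<path>`. Its stroke #ff00ff means cut at S811, F663. After flipping Y the toolpath is (59.9109,68.9105) → (104.4157,67.4271) → (156.4984,130.2436) → (136.5756,34.9411).

Shape 3 is a rectangle drawn with `<polygon>`. Its stroke #ff8800 means engrave at S293, F3523. After flipping Y the toolpath is (88.9374,68.7546) → (169.2734,68.7546) → (169.2734,16.4511) → (88.9374,16.4511) → (88.9374,68.7546), returning to the start.

; LightBurn 1.5.06
; GRBL device profile, absolute coords
G21
G90
G0 X188.4826 Y16.7960
M3 S811
G1 X166.1935 Y44.6617 F663
G1 X179.1357 Y126.9071
G1 X188.4826 Y16.7960
M5
G0 X59.9109 Y68.9105
M3 S811
G1 X104.4157 Y67.4271 F663
G1 X156.4984 Y130.2436
G1 X136.5756 Y34.9411
M5
G0 X88.9374 Y68.7546
M3 S293
G1 X169.2734 Y68.7546 F3523
G1 X169.2734 Y16.4511
G1 X88.9374 Y16.4511
G1 X88.9374 Y68.7546
M5
G0 X0.0000 Y0.0000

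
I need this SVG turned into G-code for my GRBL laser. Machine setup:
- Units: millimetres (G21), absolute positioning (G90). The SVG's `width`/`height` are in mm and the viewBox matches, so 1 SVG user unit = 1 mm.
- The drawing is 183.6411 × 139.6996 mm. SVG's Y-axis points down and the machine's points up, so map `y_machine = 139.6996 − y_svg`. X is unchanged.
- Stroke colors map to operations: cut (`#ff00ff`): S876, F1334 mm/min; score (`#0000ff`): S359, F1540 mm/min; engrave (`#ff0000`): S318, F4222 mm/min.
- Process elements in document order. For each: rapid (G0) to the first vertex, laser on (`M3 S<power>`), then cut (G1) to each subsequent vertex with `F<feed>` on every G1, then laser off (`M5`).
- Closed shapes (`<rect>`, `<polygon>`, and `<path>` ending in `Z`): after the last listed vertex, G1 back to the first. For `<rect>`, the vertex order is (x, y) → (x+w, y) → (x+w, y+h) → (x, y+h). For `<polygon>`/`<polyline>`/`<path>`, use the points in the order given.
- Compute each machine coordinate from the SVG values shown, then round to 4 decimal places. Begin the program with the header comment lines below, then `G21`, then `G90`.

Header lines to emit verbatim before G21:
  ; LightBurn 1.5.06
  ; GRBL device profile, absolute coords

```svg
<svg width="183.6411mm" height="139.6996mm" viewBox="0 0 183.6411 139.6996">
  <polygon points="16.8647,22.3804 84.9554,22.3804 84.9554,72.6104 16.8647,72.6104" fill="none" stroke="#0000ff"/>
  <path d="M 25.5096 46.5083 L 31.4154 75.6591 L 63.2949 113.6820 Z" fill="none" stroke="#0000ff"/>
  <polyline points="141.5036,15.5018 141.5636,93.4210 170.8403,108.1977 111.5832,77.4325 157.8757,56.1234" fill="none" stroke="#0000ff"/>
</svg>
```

; LightBurn 1.5.06
; GRBL device profile, absolute coords
G21
G90
G0 X16.8647 Y117.3192
M3 S359
G1 X84.9554 Y117.3192 F1540
G1 X84.9554 Y67.0892 F1540
G1 X16.8647 Y67.0892 F1540
G1 X16.8647 Y117.3192 F1540
M5
G0 X25.5096 Y93.1913
M3 S359
G1 X31.4154 Y64.0405 F1540
G1 X63.2949 Y26.0176 F1540
G1 X25.5096 Y93.1913 F1540
M5
G0 X141.5036 Y124.1978
M3 S359
G1 X141.5636 Y46.2786 F1540
G1 X170.8403 Y31.5019 F1540
G1 X111.5832 Y62.2671 F1540
G1 X157.8757 Y83.5762 F1540
M5

Since the viewBox matches the mm dimensions, user units are millimetres directly. The only transform is the Y-flip y_m = 139.6996 − y_svg.

Shape 1 is a rectangle drawn with `<polygon>`. Its stroke #0000ff means score at S359, F1540. After flipping Y the toolpath is (16.8647,117.3192) → (84.9554,117.3192) → (84.9554,67.0892) → (16.8647,67.0892) → (16.8647,117.3192), returning to the start.

Shape 2 is a closed polygon drawn with `<path>`. Its stroke #0000ff means score at S359, F1540. After flipping Y the toolpath is (25.5096,93.1913) → (31.4154,64.0405) → (63.2949,26.0176) → (25.5096,93.1913), returning to the start.

Shape 3 is a open polyline drawn with `<polyline>`. Its stroke #0000ff means score at S359, F1540. After flipping Y the toolpath is (141.5036,124.1978) → (141.5636,46.2786) → (170.8403,31.5019) → (111.5832,62.2671) → (157.8757,83.5762).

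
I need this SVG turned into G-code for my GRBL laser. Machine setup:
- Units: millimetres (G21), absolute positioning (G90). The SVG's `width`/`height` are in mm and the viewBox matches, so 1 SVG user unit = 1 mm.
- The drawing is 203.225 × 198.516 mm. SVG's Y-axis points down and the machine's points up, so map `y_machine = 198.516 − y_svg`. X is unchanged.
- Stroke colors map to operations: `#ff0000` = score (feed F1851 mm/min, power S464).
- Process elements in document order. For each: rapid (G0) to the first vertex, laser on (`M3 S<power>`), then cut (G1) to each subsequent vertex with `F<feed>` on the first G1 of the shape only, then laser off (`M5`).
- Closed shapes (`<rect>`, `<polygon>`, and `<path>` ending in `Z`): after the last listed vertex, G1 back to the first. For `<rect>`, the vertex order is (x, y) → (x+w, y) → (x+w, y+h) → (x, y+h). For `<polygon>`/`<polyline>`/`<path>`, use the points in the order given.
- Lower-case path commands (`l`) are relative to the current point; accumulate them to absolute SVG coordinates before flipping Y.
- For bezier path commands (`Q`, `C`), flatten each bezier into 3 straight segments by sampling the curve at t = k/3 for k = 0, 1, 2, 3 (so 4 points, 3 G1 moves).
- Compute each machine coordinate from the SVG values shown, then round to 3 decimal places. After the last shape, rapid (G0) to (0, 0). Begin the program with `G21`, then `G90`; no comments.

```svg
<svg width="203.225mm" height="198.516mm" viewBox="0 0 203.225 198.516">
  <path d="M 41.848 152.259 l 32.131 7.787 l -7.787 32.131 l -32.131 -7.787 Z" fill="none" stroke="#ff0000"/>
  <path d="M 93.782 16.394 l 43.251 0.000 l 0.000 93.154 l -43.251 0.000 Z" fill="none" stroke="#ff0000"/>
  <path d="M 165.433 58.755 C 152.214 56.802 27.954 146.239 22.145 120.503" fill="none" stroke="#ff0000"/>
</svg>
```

G21
G90
G0 X41.848 Y46.257
M3 S464
G1 X73.979 Y38.470 F1851
G1 X66.192 Y6.339
G1 X34.061 Y14.126
G1 X41.848 Y46.257
M5
G0 X93.782 Y182.122
M3 S464
G1 X137.033 Y182.122 F1851
G1 X137.033 Y88.968
G1 X93.782 Y88.968
G1 X93.782 Y182.122
M5
G0 X165.433 Y139.761
M3 S464
G1 X123.700 Y118.901 F1851
G1 X58.938 Y83.018
G1 X22.145 Y78.013
M5
G0 X0.000 Y0.000

viewBox `0 0 203.225 198.516` with mm width/height → 1 unit = 1 mm. Flip: y_m = 198.516 − y_svg.

**Shape 1** — `<path>` regular polygon, stroke `#ff0000` → score (S464, F1851). Machine vertices: (41.848,46.257) → (73.979,38.470) → (66.192,6.339) → (34.061,14.126) → (41.848,46.257). Closed: final G1 returns to the first vertex.

**Shape 2** — `<path>` rectangle, stroke `#ff0000` → score (S464, F1851). Machine vertices: (93.782,182.122) → (137.033,182.122) → (137.033,88.968) → (93.782,88.968) → (93.782,182.122). Closed: final G1 returns to the first vertex.

**Shape 3** — `<path>` cubic bezier, stroke `#ff0000` → score (S464, F1851). Control points (SVG): P0=(165.433,58.755), P1=(152.214,56.802), P2=(27.954,146.239), P3=(22.145,120.503); sampled at t=k/3. Machine vertices: (165.433,139.761) → (123.700,118.901) → (58.938,83.018) → (22.145,78.013). Open path.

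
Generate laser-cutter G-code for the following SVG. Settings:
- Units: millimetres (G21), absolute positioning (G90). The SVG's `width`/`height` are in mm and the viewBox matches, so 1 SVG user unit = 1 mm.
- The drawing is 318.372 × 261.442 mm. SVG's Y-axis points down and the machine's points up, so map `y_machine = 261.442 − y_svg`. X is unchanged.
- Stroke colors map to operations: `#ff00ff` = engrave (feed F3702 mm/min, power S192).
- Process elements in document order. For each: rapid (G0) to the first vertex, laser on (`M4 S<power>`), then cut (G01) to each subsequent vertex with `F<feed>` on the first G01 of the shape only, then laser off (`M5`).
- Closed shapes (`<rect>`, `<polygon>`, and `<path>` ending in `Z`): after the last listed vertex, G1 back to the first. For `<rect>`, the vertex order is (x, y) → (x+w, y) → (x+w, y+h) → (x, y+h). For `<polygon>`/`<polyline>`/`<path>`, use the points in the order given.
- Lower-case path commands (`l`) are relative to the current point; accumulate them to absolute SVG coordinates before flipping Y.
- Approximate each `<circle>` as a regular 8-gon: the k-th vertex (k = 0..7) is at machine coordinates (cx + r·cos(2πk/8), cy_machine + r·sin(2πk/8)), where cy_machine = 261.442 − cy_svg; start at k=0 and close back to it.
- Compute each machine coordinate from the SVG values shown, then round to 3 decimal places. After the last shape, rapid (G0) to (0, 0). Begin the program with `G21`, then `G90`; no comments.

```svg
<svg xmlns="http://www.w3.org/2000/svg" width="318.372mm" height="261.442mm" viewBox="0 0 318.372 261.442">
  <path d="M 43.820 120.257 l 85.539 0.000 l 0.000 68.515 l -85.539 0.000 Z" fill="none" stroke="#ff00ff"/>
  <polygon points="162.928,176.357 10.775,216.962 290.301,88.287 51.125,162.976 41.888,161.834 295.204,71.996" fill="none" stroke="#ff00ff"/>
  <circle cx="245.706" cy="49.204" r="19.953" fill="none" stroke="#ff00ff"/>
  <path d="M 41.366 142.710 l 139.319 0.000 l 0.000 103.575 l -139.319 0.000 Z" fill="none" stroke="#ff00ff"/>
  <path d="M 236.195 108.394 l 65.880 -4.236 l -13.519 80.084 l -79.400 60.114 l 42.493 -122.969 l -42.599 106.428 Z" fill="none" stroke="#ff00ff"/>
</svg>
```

G21
G90
G0 X43.820 Y141.185
M4 S192
G01 X129.359 Y141.185 F3702
G01 X129.359 Y72.670
G01 X43.820 Y72.670
G01 X43.820 Y141.185
M5
G0 X162.928 Y85.085
M4 S192
G01 X10.775 Y44.480 F3702
G01 X290.301 Y173.155
G01 X51.125 Y98.466
G01 X41.888 Y99.608
G01 X295.204 Y189.446
G01 X162.928 Y85.085
M5
G0 X265.659 Y212.238
M4 S192
G01 X259.815 Y226.347 F3702
G01 X245.706 Y232.191
G01 X231.597 Y226.347
G01 X225.753 Y212.238
G01 X231.597 Y198.129
G01 X245.706 Y192.285
G01 X259.815 Y198.129
G01 X265.659 Y212.238
M5
G0 X41.366 Y118.732
M4 S192
G01 X180.685 Y118.732 F3702
G01 X180.685 Y15.157
G01 X41.366 Y15.157
G01 X41.366 Y118.732
M5
G0 X236.195 Y153.048
M4 S192
G01 X302.075 Y157.284 F3702
G01 X288.556 Y77.200
G01 X209.156 Y17.086
G01 X251.649 Y140.055
G01 X209.050 Y33.627
G01 X236.195 Y153.048
M5
G0 X0.000 Y0.000

1 u = 1 mm; y_m = 261.442 − y.

[1] `<path>` rectangle, #ff00ff→engrave S192 F3702: (43.820,141.185) → (129.359,141.185) → (129.359,72.670) → (43.820,72.670) → (43.820,141.185) (closed)

[2] `<polygon>` closed polygon, #ff00ff→engrave S192 F3702: (162.928,85.085) → (10.775,44.480) → (290.301,173.155) → (51.125,98.466) → (41.888,99.608) → (295.204,189.446) → (162.928,85.085) (closed)

[3] `<circle>` circle, #ff00ff→engrave S192 F3702: (265.659,212.238) → (259.815,226.347) → (245.706,232.191) → (231.597,226.347) → (225.753,212.238) → (231.597,198.129) → (245.706,192.285) → (259.815,198.129) → (265.659,212.238) (closed)

[4] `<path>` rectangle, #ff00ff→engrave S192 F3702: (41.366,118.732) → (180.685,118.732) → (180.685,15.157) → (41.366,15.157) → (41.366,118.732) (closed)

[5] `<path>` closed polygon, #ff00ff→engrave S192 F3702: (236.195,153.048) → (302.075,157.284) → (288.556,77.200) → (209.156,17.086) → (251.649,140.055) → (209.050,33.627) → (236.195,153.048) (closed)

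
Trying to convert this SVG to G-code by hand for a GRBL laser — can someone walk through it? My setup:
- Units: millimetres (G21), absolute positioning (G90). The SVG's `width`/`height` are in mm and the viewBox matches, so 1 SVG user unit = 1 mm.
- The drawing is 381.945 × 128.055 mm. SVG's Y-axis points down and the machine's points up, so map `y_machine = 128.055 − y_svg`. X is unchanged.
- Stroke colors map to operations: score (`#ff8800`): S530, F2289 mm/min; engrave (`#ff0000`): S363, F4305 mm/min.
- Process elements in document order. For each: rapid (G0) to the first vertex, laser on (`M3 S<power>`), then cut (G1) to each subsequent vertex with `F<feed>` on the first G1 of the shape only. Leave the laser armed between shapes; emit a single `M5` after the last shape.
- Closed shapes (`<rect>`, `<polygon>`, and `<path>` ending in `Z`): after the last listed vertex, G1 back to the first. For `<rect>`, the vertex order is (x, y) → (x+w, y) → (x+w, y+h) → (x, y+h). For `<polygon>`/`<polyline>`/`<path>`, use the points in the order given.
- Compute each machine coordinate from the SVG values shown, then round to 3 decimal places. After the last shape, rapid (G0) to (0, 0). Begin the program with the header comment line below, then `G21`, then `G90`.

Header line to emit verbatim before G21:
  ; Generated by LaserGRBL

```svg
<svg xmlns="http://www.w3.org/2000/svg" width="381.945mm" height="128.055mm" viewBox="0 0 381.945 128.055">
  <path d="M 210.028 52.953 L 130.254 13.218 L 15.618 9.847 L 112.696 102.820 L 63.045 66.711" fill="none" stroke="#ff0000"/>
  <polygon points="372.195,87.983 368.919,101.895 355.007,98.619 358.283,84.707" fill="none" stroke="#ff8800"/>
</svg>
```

; Generated by LaserGRBL
G21
G90
G0 X210.028 Y75.102
M3 S363
G1 X130.254 Y114.837 F4305
G1 X15.618 Y118.208
G1 X112.696 Y25.235
G1 X63.045 Y61.344
G0 X372.195 Y40.072
M3 S530
G1 X368.919 Y26.160 F2289
G1 X355.007 Y29.436
G1 X358.283 Y43.348
G1 X372.195 Y40.072
M5
G0 X0.000 Y0.000

Since the viewBox matches the mm dimensions, user units are millimetres directly. The only transform is the Y-flip y_m = 128.055 − y_svg.

Shape 1 is a open polyline drawn with `<path>`. Its stroke #ff0000 means engrave at S363, F4305. After flipping Y the toolpath is (210.028,75.102) → (130.254,114.837) → (15.618,118.208) → (112.696,25.235) → (63.045,61.344).

Shape 2 is a regular polygon drawn with `<polygon>`. Its stroke #ff8800 means score at S530, F2289. After flipping Y the toolpath is (372.195,40.072) → (368.919,26.160) → (355.007,29.436) → (358.283,43.348) → (372.195,40.072), returning to the start.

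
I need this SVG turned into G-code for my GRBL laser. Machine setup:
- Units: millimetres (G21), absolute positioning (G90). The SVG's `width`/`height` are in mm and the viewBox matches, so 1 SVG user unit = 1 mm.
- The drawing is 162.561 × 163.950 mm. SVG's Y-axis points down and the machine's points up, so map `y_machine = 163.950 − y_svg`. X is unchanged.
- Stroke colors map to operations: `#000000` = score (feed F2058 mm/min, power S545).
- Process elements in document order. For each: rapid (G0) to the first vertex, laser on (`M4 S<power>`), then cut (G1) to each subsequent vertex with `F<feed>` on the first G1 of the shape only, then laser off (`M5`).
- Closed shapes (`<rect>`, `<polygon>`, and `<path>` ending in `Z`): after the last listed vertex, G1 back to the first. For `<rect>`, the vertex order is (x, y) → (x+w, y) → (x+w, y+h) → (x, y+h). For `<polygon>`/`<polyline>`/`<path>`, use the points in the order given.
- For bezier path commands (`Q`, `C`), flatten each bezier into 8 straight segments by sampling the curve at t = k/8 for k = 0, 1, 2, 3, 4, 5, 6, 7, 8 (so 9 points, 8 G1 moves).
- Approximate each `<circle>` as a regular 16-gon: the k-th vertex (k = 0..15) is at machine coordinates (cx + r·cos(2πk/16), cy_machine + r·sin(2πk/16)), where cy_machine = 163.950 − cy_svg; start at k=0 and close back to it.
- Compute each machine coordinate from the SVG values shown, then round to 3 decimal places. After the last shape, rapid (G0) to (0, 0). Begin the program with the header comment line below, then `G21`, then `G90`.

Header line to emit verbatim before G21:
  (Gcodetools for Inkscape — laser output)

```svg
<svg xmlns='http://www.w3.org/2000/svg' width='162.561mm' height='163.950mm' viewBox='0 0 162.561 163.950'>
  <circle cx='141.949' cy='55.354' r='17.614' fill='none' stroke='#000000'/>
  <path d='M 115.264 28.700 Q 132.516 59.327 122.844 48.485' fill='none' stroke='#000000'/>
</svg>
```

(Gcodetools for Inkscape — laser output)
G21
G90
G0 X159.563 Y108.596
M4 S545
G1 X158.222 Y115.337 F2058
G1 X154.404 Y121.051
G1 X148.690 Y124.869
G1 X141.949 Y126.210
G1 X135.208 Y124.869
G1 X129.494 Y121.051
G1 X125.676 Y115.337
G1 X124.335 Y108.596
G1 X125.676 Y101.855
G1 X129.494 Y96.141
G1 X135.208 Y92.323
G1 X141.949 Y90.982
G1 X148.690 Y92.323
G1 X154.404 Y96.141
G1 X158.222 Y101.855
G1 X159.563 Y108.596
M5
G0 X115.264 Y135.250
M4 S545
G1 X119.156 Y128.241 F2058
G1 X122.207 Y122.528
G1 X124.417 Y118.111
G1 X125.785 Y114.990
G1 X126.312 Y113.165
G1 X125.997 Y112.636
G1 X124.841 Y113.402
G1 X122.844 Y115.465
M5
G0 X0.000 Y0.000

Since the viewBox matches the mm dimensions, user units are millimetres directly. The only transform is the Y-flip y_m = 163.950 − y_svg.

Shape 1 is a circle drawn with `<circle>`. Its stroke #000000 means score at S545, F2058. After flipping Y the toolpath is (159.563,108.596) → (158.222,115.337) → (154.404,121.051) → (148.690,124.869) → (141.949,126.210) → (135.208,124.869) → (129.494,121.051) → (125.676,115.337) → (124.335,108.596) → (125.676,101.855) → (129.494,96.141) → (135.208,92.323) → (141.949,90.982) → (148.690,92.323) → (154.404,96.141) → (158.222,101.855) → (159.563,108.596), returning to the start.

Shape 2 is a quadratic bezier drawn with `<path>`. Its stroke #000000 means score at S545, F2058. After flipping Y the toolpath is (115.264,135.250) → (119.156,128.241) → (122.207,122.528) → (124.417,118.111) → (125.785,114.990) → (126.312,113.165) → (125.997,112.636) → (124.841,113.402) → (122.844,115.465).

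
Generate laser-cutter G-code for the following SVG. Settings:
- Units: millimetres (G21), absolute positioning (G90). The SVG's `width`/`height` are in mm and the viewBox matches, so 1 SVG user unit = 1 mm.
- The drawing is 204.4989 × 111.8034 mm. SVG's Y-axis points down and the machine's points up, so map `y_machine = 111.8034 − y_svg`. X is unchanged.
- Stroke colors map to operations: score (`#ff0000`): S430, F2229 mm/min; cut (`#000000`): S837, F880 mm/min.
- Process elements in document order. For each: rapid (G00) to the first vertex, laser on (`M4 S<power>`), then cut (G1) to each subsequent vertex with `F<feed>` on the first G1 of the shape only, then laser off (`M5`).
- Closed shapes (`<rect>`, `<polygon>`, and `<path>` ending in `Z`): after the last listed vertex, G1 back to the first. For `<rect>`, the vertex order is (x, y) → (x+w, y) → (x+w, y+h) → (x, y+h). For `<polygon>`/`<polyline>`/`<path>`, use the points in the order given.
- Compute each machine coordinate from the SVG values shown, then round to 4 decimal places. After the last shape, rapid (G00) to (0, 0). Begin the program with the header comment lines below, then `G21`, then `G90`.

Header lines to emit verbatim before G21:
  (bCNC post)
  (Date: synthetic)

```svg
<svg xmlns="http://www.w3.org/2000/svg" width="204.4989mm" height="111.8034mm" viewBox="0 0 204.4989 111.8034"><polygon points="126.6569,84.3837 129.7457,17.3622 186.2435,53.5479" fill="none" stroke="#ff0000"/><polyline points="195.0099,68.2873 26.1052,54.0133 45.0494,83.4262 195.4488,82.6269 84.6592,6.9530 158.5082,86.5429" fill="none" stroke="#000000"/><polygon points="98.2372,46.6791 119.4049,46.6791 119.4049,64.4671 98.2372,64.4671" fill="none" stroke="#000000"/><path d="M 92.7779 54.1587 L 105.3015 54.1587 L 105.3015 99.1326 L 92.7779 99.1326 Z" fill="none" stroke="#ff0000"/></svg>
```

viewBox `0 0 204.4989 111.8034` with mm width/height → 1 unit = 1 mm. Flip: y_m = 111.8034 − y_svg.

**Shape 1** — `<polygon>` regular polygon, stroke `#ff0000` → score (S430, F2229). Machine vertices: (126.6569,27.4197) → (129.7457,94.4412) → (186.2435,58.2555) → (126.6569,27.4197). Closed: final G1 returns to the first vertex.

**Shape 2** — `<polyline>` open polyline, stroke `#000000` → cut (S837, F880). Machine vertices: (195.0099,43.5161) → (26.1052,57.7901) → (45.0494,28.3772) → (195.4488,29.1765) → (84.6592,104.8504) → (158.5082,25.2605). Open path.

**Shape 3** — `<polygon>` rectangle, stroke `#000000` → cut (S837, F880). Machine vertices: (98.2372,65.1243) → (119.4049,65.1243) → (119.4049,47.3363) → (98.2372,47.3363) → (98.2372,65.1243). Closed: final G1 returns to the first vertex.

**Shape 4** — `<path>` rectangle, stroke `#ff0000` → score (S430, F2229). Machine vertices: (92.7779,57.6447) → (105.3015,57.6447) → (105.3015,12.6708) → (92.7779,12.6708) → (92.7779,57.6447). Closed: final G1 returns to the first vertex.

(bCNC post)
(Date: synthetic)
G21
G90
G00 X126.6569 Y27.4197
M4 S430
G1 X129.7457 Y94.4412 F2229
G1 X186.2435 Y58.2555
G1 X126.6569 Y27.4197
M5
G00 X195.0099 Y43.5161
M4 S837
G1 X26.1052 Y57.7901 F880
G1 X45.0494 Y28.3772
G1 X195.4488 Y29.1765
G1 X84.6592 Y104.8504
G1 X158.5082 Y25.2605
M5
G00 X98.2372 Y65.1243
M4 S837
G1 X119.4049 Y65.1243 F880
G1 X119.4049 Y47.3363
G1 X98.2372 Y47.3363
G1 X98.2372 Y65.1243
M5
G00 X92.7779 Y57.6447
M4 S430
G1 X105.3015 Y57.6447 F2229
G1 X105.3015 Y12.6708
G1 X92.7779 Y12.6708
G1 X92.7779 Y57.6447
M5
G00 X0.0000 Y0.0000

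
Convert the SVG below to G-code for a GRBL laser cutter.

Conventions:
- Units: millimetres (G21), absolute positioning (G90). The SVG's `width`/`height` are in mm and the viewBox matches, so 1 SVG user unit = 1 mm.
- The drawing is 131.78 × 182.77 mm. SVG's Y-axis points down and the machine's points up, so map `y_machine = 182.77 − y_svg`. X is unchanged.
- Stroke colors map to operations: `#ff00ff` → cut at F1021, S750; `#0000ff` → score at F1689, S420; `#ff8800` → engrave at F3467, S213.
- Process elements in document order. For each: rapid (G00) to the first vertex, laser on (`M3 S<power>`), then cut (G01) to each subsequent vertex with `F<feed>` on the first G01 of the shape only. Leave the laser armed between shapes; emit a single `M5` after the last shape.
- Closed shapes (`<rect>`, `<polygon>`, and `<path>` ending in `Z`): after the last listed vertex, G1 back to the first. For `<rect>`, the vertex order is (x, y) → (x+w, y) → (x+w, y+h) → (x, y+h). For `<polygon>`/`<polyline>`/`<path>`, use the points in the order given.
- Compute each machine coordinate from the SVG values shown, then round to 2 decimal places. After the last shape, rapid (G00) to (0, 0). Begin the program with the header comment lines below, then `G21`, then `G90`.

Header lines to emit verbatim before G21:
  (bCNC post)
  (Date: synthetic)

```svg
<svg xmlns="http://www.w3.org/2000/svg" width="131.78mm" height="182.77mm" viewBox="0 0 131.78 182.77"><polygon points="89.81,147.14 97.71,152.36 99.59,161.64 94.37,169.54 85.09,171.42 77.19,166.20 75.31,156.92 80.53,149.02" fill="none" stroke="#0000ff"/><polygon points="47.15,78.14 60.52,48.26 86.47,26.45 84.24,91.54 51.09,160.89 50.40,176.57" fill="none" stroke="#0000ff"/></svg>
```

(bCNC post)
(Date: synthetic)
G21
G90
G00 X89.81 Y35.63
M3 S420
G01 X97.71 Y30.41 F1689
G01 X99.59 Y21.13
G01 X94.37 Y13.23
G01 X85.09 Y11.35
G01 X77.19 Y16.57
G01 X75.31 Y25.85
G01 X80.53 Y33.75
G01 X89.81 Y35.63
G00 X47.15 Y104.63
M3 S420
G01 X60.52 Y134.51 F1689
G01 X86.47 Y156.32
G01 X84.24 Y91.23
G01 X51.09 Y21.88
G01 X50.40 Y6.20
G01 X47.15 Y104.63
M5
G00 X0.00 Y0.00

viewBox `0 0 131.78 182.77` with mm width/height → 1 unit = 1 mm. Flip: y_m = 182.77 − y_svg.

**Shape 1** — `<polygon>` regular polygon, stroke `#0000ff` → score (S420, F1689). Machine vertices: (89.81,35.63) → (97.71,30.41) → (99.59,21.13) → (94.37,13.23) → (85.09,11.35) → (77.19,16.57) → (75.31,25.85) → (80.53,33.75) → (89.81,35.63). Closed: final G1 returns to the first vertex.

**Shape 2** — `<polygon>` closed polygon, stroke `#0000ff` → score (S420, F1689). Machine vertices: (47.15,104.63) → (60.52,134.51) → (86.47,156.32) → (84.24,91.23) → (51.09,21.88) → (50.40,6.20) → (47.15,104.63). Closed: final G1 returns to the first vertex.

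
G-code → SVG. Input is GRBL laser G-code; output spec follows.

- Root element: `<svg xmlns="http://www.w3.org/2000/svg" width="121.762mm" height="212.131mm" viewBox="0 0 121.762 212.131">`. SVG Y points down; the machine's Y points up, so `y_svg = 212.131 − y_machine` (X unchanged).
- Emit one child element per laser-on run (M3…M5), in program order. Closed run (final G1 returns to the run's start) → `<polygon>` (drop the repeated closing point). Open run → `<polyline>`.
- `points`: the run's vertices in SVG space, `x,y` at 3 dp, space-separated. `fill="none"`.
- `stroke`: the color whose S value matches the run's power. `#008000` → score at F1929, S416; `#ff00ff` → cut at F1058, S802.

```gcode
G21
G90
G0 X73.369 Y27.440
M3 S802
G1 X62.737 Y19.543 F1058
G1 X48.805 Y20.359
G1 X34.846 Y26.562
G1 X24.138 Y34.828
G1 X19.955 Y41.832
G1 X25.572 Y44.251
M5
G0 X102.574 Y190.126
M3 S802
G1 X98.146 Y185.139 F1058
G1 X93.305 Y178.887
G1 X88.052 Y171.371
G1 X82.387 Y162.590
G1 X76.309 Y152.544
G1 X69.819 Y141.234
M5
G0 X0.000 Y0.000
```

y_svg = 212.131 − y_m. Every run uses S802, so all elements get stroke `#ff00ff` (cut).

[1] open run; points: 73.369,184.691 62.737,192.588 48.805,191.772 34.846,185.569 24.138,177.303 19.955,170.299 25.572,167.880

[2] open run; points: 102.574,22.005 98.146,26.992 93.305,33.244 88.052,40.760 82.387,49.541 76.309,59.587 69.819,70.897

<svg xmlns="http://www.w3.org/2000/svg" width="121.762mm" height="212.131mm" viewBox="0 0 121.762 212.131">
  <polyline points="73.369,184.691 62.737,192.588 48.805,191.772 34.846,185.569 24.138,177.303 19.955,170.299 25.572,167.880" fill="none" stroke="#ff00ff"/>
  <polyline points="102.574,22.005 98.146,26.992 93.305,33.244 88.052,40.760 82.387,49.541 76.309,59.587 69.819,70.897" fill="none" stroke="#ff00ff"/>
</svg>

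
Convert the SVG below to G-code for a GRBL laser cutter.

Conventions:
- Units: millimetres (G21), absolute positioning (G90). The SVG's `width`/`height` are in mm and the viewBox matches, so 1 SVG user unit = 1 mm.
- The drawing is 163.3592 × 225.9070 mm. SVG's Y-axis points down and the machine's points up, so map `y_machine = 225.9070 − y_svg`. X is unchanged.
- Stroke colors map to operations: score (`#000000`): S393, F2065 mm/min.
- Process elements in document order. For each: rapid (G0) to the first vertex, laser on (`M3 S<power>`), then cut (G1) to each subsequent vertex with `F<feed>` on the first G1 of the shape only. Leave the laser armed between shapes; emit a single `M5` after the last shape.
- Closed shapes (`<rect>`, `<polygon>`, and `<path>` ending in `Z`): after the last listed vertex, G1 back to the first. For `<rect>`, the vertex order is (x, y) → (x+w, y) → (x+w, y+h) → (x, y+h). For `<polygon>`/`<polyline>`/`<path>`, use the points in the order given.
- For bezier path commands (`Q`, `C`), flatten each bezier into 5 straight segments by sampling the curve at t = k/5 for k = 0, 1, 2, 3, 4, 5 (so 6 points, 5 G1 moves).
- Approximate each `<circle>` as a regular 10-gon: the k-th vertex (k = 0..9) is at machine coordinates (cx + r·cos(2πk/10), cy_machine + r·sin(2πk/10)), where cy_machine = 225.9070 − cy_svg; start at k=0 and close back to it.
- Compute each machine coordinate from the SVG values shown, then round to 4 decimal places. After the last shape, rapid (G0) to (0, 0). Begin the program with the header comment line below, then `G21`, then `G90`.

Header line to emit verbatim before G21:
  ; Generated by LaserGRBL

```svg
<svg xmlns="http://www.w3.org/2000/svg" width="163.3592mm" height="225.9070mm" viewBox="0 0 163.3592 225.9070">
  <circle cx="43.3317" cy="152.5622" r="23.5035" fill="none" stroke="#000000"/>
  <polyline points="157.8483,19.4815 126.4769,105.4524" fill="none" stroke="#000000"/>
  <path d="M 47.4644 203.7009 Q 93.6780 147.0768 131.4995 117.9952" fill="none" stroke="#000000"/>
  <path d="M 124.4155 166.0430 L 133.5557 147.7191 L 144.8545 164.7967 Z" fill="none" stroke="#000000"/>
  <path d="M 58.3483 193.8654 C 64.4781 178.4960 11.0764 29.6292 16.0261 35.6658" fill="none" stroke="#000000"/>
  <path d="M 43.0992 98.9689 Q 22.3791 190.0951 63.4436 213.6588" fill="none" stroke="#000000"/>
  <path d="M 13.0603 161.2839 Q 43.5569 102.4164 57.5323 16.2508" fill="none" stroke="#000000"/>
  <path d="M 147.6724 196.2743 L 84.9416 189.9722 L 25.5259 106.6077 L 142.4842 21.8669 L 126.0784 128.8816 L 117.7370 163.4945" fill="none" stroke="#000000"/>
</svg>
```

viewBox `0 0 163.3592 225.9070` with mm width/height → 1 unit = 1 mm. Flip: y_m = 225.9070 − y_svg.

**Shape 1** — `<circle>` circle, stroke `#000000` → score (S393, F2065). Machine vertices: (66.8352,73.3448) → (62.3464,87.1598) → (50.5947,95.6980) → (36.0687,95.6980) → (24.3170,87.1598) → (19.8282,73.3448) → (24.3170,59.5298) → (36.0687,50.9916) → (50.5947,50.9916) → (62.3464,59.5298) → (66.8352,73.3448). Closed: final G1 returns to the first vertex.

**Shape 2** — `<polyline>` line segment, stroke `#000000` → score (S393, F2065). Machine vertices: (157.8483,206.4255) → (126.4769,120.4546). Open path.

**Shape 3** — `<path>` quadratic bezier, stroke `#000000` → score (S393, F2065). Control points (SVG): P0=(47.4644,203.7009), P1=(93.6780,147.0768), P2=(131.4995,117.9952); sampled at t=k/5. Machine vertices: (47.4644,22.2061) → (65.6142,43.7540) → (83.0925,63.0986) → (99.8996,80.2397) → (116.0352,95.1775) → (131.4995,107.9118). Open path.

**Shape 4** — `<path>` regular polygon, stroke `#000000` → score (S393, F2065). Machine vertices: (124.4155,59.8640) → (133.5557,78.1879) → (144.8545,61.1103) → (124.4155,59.8640). Closed: final G1 returns to the first vertex.

**Shape 5** — `<path>` cubic bezier, stroke `#000000` → score (S393, F2065). Control points (SVG): P0=(58.3483,193.8654), P1=(64.4781,178.4960), P2=(11.0764,29.6292), P3=(16.0261,35.6658); sampled at t=k/5. Machine vertices: (58.3483,32.0416) → (55.8255,54.9757) → (44.6734,96.1060) → (30.5506,141.5891) → (19.1154,177.5820) → (16.0261,190.2412). Open path.

**Shape 6** — `<path>` quadratic bezier, stroke `#000000` → score (S393, F2065). Control points (SVG): P0=(43.0992,98.9689), P1=(22.3791,190.0951), P2=(63.4436,213.6588); sampled at t=k/5. Machine vertices: (43.0992,126.9381) → (37.2825,93.1901) → (36.4087,64.8471) → (40.4775,41.9092) → (49.4892,24.3762) → (63.4436,12.2482). Open path.

**Shape 7** — `<path>` quadratic bezier, stroke `#000000` → score (S393, F2065). Control points (SVG): P0=(13.0603,161.2839), P1=(43.5569,102.4164), P2=(57.5323,16.2508); sampled at t=k/5. Machine vertices: (13.0603,64.6231) → (24.5981,89.2620) → (34.8142,116.0848) → (43.7086,145.0914) → (51.2813,176.2819) → (57.5323,209.6562). Open path.

**Shape 8** — `<path>` open polyline, stroke `#000000` → score (S393, F2065). Machine vertices: (147.6724,29.6327) → (84.9416,35.9348) → (25.5259,119.2993) → (142.4842,204.0401) → (126.0784,97.0254) → (117.7370,62.4125). Open path.

; Generated by LaserGRBL
G21
G90
G0 X66.8352 Y73.3448
M3 S393
G1 X62.3464 Y87.1598 F2065
G1 X50.5947 Y95.6980
G1 X36.0687 Y95.6980
G1 X24.3170 Y87.1598
G1 X19.8282 Y73.3448
G1 X24.3170 Y59.5298
G1 X36.0687 Y50.9916
G1 X50.5947 Y50.9916
G1 X62.3464 Y59.5298
G1 X66.8352 Y73.3448
G0 X157.8483 Y206.4255
M3 S393
G1 X126.4769 Y120.4546 F2065
G0 X47.4644 Y22.2061
M3 S393
G1 X65.6142 Y43.7540 F2065
G1 X83.0925 Y63.0986
G1 X99.8996 Y80.2397
G1 X116.0352 Y95.1775
G1 X131.4995 Y107.9118
G0 X124.4155 Y59.8640
M3 S393
G1 X133.5557 Y78.1879 F2065
G1 X144.8545 Y61.1103
G1 X124.4155 Y59.8640
G0 X58.3483 Y32.0416
M3 S393
G1 X55.8255 Y54.9757 F2065
G1 X44.6734 Y96.1060
G1 X30.5506 Y141.5891
G1 X19.1154 Y177.5820
G1 X16.0261 Y190.2412
G0 X43.0992 Y126.9381
M3 S393
G1 X37.2825 Y93.1901 F2065
G1 X36.4087 Y64.8471
G1 X40.4775 Y41.9092
G1 X49.4892 Y24.3762
G1 X63.4436 Y12.2482
G0 X13.0603 Y64.6231
M3 S393
G1 X24.5981 Y89.2620 F2065
G1 X34.8142 Y116.0848
G1 X43.7086 Y145.0914
G1 X51.2813 Y176.2819
G1 X57.5323 Y209.6562
G0 X147.6724 Y29.6327
M3 S393
G1 X84.9416 Y35.9348 F2065
G1 X25.5259 Y119.2993
G1 X142.4842 Y204.0401
G1 X126.0784 Y97.0254
G1 X117.7370 Y62.4125
M5
G0 X0.0000 Y0.0000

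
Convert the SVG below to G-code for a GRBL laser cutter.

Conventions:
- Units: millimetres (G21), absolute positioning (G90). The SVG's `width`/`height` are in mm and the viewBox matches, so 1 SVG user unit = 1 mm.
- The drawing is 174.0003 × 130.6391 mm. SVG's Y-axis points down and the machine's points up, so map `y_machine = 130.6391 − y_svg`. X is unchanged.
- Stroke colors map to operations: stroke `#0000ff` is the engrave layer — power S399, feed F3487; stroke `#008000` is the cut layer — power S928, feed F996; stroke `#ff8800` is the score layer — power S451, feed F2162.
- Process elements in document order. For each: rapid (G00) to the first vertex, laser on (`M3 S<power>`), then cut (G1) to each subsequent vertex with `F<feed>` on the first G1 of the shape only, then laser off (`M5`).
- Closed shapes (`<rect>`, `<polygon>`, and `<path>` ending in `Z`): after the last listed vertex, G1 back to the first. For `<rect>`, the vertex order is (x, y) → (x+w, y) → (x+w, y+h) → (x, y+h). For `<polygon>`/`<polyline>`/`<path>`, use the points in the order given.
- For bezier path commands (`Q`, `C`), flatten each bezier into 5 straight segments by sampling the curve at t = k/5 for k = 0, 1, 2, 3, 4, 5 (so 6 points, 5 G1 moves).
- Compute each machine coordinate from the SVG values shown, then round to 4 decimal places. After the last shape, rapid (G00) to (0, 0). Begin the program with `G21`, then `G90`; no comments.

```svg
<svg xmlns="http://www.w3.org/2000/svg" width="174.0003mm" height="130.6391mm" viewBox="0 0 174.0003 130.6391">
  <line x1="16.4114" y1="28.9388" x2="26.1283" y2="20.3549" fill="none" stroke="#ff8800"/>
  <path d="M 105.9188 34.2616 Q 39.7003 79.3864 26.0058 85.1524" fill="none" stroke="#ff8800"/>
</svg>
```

G21
G90
G00 X16.4114 Y101.7003
M3 S451
G1 X26.1283 Y110.2842 F2162
M5
G00 X105.9188 Y96.3775
M3 S451
G1 X81.5324 Y79.9019 F2162
G1 X61.3478 Y66.5751
G1 X45.3652 Y56.3969
G1 X33.5846 Y49.3675
G1 X26.0058 Y45.4867
M5
G00 X0.0000 Y0.0000

Since the viewBox matches the mm dimensions, user units are millimetres directly. The only transform is the Y-flip y_m = 130.6391 − y_svg.

Shape 1 is a line segment drawn with `<line>`. Its stroke #ff8800 means score at S451, F2162. After flipping Y the toolpath is (16.4114,101.7003) → (26.1283,110.2842).

Shape 2 is a quadratic bezier drawn with `<path>`. Its stroke #ff8800 means score at S451, F2162. After flipping Y the toolpath is (105.9188,96.3775) → (81.5324,79.9019) → (61.3478,66.5751) → (45.3652,56.3969) → (33.5846,49.3675) → (26.0058,45.4867).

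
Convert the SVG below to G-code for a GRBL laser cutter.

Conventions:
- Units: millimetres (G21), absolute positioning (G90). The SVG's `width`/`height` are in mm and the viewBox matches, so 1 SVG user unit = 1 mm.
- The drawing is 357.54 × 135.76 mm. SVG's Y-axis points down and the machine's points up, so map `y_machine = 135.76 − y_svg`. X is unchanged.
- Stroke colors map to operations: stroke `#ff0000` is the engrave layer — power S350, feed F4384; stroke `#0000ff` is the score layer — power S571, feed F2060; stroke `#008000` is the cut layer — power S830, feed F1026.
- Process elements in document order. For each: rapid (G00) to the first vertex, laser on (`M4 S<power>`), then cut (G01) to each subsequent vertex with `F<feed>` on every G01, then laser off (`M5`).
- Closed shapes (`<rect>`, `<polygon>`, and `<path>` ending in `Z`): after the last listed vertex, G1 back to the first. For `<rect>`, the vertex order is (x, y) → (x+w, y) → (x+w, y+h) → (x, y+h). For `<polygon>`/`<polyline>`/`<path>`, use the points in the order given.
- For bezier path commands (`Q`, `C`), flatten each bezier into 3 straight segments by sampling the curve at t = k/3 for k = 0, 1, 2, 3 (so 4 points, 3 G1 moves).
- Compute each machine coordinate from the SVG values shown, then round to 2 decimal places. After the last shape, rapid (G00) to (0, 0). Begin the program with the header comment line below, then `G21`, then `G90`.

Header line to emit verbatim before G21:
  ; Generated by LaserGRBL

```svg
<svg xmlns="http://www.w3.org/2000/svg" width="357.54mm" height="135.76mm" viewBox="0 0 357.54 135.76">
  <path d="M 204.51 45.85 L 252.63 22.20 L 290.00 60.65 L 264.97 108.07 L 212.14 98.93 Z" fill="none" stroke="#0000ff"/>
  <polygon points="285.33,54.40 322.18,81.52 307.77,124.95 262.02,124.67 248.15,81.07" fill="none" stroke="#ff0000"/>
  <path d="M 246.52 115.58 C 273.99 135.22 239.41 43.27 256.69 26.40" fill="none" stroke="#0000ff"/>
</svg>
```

; Generated by LaserGRBL
G21
G90
G00 X204.51 Y89.91
M4 S571
G01 X252.63 Y113.56 F2060
G01 X290.00 Y75.11 F2060
G01 X264.97 Y27.69 F2060
G01 X212.14 Y36.83 F2060
G01 X204.51 Y89.91 F2060
M5
G00 X285.33 Y81.36
M4 S350
G01 X322.18 Y54.24 F4384
G01 X307.77 Y10.81 F4384
G01 X262.02 Y11.09 F4384
G01 X248.15 Y54.69 F4384
G01 X285.33 Y81.36 F4384
M5
G00 X246.52 Y20.18
M4 S571
G01 X257.53 Y30.82 F2060
G01 X252.48 Y74.38 F2060
G01 X256.69 Y109.36 F2060
M5
G00 X0.00 Y0.00

1 u = 1 mm; y_m = 135.76 − y.

[1] `<path>` regular polygon, #0000ff→score S571 F2060: (204.51,89.91) → (252.63,113.56) → (290.00,75.11) → (264.97,27.69) → (212.14,36.83) → (204.51,89.91) (closed)

[2] `<polygon>` regular polygon, #ff0000→engrave S350 F4384: (285.33,81.36) → (322.18,54.24) → (307.77,10.81) → (262.02,11.09) → (248.15,54.69) → (285.33,81.36) (closed)

[3] `<path>` cubic bezier, #0000ff→score S571 F2060: (246.52,20.18) → (257.53,30.82) → (252.48,74.38) → (256.69,109.36)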